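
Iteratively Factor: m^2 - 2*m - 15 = (m - 5)*(m + 3)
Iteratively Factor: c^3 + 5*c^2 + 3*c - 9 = (c + 3)*(c^2 + 2*c - 3) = (c + 3)^2*(c - 1)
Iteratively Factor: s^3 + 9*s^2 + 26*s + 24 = (s + 3)*(s^2 + 6*s + 8) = (s + 2)*(s + 3)*(s + 4)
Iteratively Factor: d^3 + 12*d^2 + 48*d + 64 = (d + 4)*(d^2 + 8*d + 16) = (d + 4)^2*(d + 4)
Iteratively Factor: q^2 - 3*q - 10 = (q + 2)*(q - 5)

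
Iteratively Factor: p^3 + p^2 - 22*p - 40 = (p - 5)*(p^2 + 6*p + 8) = (p - 5)*(p + 4)*(p + 2)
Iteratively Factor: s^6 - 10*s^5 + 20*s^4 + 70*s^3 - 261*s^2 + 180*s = (s)*(s^5 - 10*s^4 + 20*s^3 + 70*s^2 - 261*s + 180) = s*(s - 1)*(s^4 - 9*s^3 + 11*s^2 + 81*s - 180) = s*(s - 4)*(s - 1)*(s^3 - 5*s^2 - 9*s + 45) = s*(s - 4)*(s - 3)*(s - 1)*(s^2 - 2*s - 15) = s*(s - 4)*(s - 3)*(s - 1)*(s + 3)*(s - 5)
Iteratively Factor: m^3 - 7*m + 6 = (m + 3)*(m^2 - 3*m + 2) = (m - 1)*(m + 3)*(m - 2)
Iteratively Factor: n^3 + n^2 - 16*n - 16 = (n + 1)*(n^2 - 16) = (n + 1)*(n + 4)*(n - 4)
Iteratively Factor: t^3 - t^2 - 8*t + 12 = (t - 2)*(t^2 + t - 6) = (t - 2)^2*(t + 3)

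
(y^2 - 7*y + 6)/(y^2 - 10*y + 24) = (y - 1)/(y - 4)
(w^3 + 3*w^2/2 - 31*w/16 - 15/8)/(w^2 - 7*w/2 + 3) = (16*w^3 + 24*w^2 - 31*w - 30)/(8*(2*w^2 - 7*w + 6))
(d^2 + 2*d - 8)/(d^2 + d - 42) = (d^2 + 2*d - 8)/(d^2 + d - 42)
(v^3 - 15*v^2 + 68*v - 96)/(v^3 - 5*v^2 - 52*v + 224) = (v - 3)/(v + 7)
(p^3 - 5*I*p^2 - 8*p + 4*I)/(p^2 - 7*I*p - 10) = (p^2 - 3*I*p - 2)/(p - 5*I)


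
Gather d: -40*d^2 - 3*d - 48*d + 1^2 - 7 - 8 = -40*d^2 - 51*d - 14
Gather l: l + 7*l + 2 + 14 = 8*l + 16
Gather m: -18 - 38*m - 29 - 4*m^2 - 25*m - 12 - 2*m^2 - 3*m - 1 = -6*m^2 - 66*m - 60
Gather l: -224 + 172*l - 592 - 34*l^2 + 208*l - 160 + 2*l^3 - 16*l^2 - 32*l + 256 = 2*l^3 - 50*l^2 + 348*l - 720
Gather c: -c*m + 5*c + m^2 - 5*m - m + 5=c*(5 - m) + m^2 - 6*m + 5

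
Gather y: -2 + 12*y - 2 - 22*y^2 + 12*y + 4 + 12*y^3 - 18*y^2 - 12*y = 12*y^3 - 40*y^2 + 12*y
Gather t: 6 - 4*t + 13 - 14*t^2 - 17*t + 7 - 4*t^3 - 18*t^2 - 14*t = -4*t^3 - 32*t^2 - 35*t + 26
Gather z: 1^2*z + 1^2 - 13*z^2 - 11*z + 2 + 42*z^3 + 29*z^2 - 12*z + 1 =42*z^3 + 16*z^2 - 22*z + 4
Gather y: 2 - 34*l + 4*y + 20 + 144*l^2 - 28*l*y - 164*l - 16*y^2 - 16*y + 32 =144*l^2 - 198*l - 16*y^2 + y*(-28*l - 12) + 54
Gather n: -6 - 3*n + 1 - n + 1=-4*n - 4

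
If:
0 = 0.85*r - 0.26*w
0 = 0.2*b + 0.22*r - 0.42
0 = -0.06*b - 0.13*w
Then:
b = 2.49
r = -0.35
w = -1.15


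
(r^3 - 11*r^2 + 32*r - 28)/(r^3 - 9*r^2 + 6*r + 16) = (r^2 - 9*r + 14)/(r^2 - 7*r - 8)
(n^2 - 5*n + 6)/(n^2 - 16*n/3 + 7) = 3*(n - 2)/(3*n - 7)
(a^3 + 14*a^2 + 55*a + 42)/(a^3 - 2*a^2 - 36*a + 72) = (a^2 + 8*a + 7)/(a^2 - 8*a + 12)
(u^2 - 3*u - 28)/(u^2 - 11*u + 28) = (u + 4)/(u - 4)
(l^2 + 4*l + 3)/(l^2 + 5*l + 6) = (l + 1)/(l + 2)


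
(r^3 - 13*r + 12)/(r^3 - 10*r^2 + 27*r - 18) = (r + 4)/(r - 6)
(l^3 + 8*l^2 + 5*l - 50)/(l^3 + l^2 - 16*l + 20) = (l + 5)/(l - 2)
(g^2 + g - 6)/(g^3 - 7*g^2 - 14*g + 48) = 1/(g - 8)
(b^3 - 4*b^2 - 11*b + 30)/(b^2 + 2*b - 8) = (b^2 - 2*b - 15)/(b + 4)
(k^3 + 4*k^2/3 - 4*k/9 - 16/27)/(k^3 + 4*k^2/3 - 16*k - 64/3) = (k^2 - 4/9)/(k^2 - 16)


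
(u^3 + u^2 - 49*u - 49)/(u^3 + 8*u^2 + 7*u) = (u - 7)/u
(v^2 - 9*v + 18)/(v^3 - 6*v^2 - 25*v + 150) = (v - 3)/(v^2 - 25)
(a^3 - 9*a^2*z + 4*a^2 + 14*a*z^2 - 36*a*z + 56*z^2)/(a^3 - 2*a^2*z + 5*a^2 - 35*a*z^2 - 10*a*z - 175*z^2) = (a^2 - 2*a*z + 4*a - 8*z)/(a^2 + 5*a*z + 5*a + 25*z)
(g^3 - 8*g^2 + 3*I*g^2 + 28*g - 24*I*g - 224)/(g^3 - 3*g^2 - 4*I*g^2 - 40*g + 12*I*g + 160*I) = (g + 7*I)/(g + 5)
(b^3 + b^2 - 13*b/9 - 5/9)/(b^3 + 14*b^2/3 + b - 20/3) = (b + 1/3)/(b + 4)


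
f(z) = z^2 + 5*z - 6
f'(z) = 2*z + 5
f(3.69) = 26.07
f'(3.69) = 12.38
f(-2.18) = -12.15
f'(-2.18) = 0.64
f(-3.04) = -11.96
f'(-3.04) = -1.08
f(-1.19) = -10.53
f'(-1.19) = 2.62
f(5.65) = 54.17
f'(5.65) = 16.30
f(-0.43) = -7.97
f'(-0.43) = 4.14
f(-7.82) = 16.05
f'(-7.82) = -10.64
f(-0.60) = -8.64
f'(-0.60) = 3.80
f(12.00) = 198.00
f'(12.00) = 29.00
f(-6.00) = 0.00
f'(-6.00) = -7.00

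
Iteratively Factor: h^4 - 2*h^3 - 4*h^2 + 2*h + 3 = (h - 1)*(h^3 - h^2 - 5*h - 3) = (h - 1)*(h + 1)*(h^2 - 2*h - 3) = (h - 1)*(h + 1)^2*(h - 3)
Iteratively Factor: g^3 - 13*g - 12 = (g - 4)*(g^2 + 4*g + 3) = (g - 4)*(g + 3)*(g + 1)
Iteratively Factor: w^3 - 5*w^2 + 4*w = (w - 4)*(w^2 - w) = (w - 4)*(w - 1)*(w)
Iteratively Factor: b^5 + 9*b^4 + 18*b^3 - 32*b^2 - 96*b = (b + 4)*(b^4 + 5*b^3 - 2*b^2 - 24*b) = (b + 3)*(b + 4)*(b^3 + 2*b^2 - 8*b) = b*(b + 3)*(b + 4)*(b^2 + 2*b - 8) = b*(b - 2)*(b + 3)*(b + 4)*(b + 4)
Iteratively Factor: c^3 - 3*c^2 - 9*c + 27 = (c - 3)*(c^2 - 9) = (c - 3)*(c + 3)*(c - 3)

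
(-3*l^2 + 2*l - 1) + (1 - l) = -3*l^2 + l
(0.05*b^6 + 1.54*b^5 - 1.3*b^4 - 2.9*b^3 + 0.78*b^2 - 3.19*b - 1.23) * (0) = 0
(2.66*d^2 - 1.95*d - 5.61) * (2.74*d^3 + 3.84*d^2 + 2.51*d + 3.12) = 7.2884*d^5 + 4.8714*d^4 - 16.1828*d^3 - 18.1377*d^2 - 20.1651*d - 17.5032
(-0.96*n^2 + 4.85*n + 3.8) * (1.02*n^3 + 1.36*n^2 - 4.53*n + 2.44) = -0.9792*n^5 + 3.6414*n^4 + 14.8208*n^3 - 19.1449*n^2 - 5.38*n + 9.272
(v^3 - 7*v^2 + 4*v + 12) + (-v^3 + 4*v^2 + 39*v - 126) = -3*v^2 + 43*v - 114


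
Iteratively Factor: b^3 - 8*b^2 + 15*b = (b - 3)*(b^2 - 5*b) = (b - 5)*(b - 3)*(b)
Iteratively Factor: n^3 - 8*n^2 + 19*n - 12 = (n - 1)*(n^2 - 7*n + 12) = (n - 3)*(n - 1)*(n - 4)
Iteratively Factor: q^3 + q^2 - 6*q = (q)*(q^2 + q - 6) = q*(q - 2)*(q + 3)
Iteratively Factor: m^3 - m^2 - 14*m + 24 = (m - 3)*(m^2 + 2*m - 8) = (m - 3)*(m + 4)*(m - 2)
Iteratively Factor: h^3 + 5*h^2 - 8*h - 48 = (h + 4)*(h^2 + h - 12) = (h + 4)^2*(h - 3)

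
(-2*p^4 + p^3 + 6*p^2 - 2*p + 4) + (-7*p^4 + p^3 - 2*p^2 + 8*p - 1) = -9*p^4 + 2*p^3 + 4*p^2 + 6*p + 3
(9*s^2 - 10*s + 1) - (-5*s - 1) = 9*s^2 - 5*s + 2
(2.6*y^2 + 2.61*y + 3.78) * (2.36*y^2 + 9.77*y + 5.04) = 6.136*y^4 + 31.5616*y^3 + 47.5245*y^2 + 50.085*y + 19.0512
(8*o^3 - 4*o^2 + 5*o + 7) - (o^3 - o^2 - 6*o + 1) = 7*o^3 - 3*o^2 + 11*o + 6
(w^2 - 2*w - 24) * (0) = 0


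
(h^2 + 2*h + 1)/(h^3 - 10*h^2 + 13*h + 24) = (h + 1)/(h^2 - 11*h + 24)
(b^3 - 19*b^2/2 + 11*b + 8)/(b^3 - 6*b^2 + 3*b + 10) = (b^2 - 15*b/2 - 4)/(b^2 - 4*b - 5)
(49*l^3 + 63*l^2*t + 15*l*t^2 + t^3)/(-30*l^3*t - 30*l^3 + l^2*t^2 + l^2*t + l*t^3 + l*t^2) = (49*l^3 + 63*l^2*t + 15*l*t^2 + t^3)/(l*(-30*l^2*t - 30*l^2 + l*t^2 + l*t + t^3 + t^2))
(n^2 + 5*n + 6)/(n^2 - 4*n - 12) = (n + 3)/(n - 6)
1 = 1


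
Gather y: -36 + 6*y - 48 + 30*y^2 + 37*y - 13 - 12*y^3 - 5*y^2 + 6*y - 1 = -12*y^3 + 25*y^2 + 49*y - 98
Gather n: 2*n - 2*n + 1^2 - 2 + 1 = 0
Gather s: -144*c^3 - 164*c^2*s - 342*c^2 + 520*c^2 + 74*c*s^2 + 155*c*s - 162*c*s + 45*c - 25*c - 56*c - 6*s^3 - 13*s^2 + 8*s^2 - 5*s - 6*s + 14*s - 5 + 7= -144*c^3 + 178*c^2 - 36*c - 6*s^3 + s^2*(74*c - 5) + s*(-164*c^2 - 7*c + 3) + 2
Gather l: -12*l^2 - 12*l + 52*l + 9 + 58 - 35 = -12*l^2 + 40*l + 32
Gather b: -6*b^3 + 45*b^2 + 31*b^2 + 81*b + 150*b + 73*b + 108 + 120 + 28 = -6*b^3 + 76*b^2 + 304*b + 256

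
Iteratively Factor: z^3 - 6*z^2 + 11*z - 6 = (z - 3)*(z^2 - 3*z + 2) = (z - 3)*(z - 2)*(z - 1)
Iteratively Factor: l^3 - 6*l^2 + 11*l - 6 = (l - 3)*(l^2 - 3*l + 2) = (l - 3)*(l - 2)*(l - 1)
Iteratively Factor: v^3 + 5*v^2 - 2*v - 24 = (v - 2)*(v^2 + 7*v + 12) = (v - 2)*(v + 4)*(v + 3)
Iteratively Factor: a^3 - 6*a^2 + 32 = (a - 4)*(a^2 - 2*a - 8) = (a - 4)*(a + 2)*(a - 4)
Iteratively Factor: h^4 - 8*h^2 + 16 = (h + 2)*(h^3 - 2*h^2 - 4*h + 8) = (h + 2)^2*(h^2 - 4*h + 4) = (h - 2)*(h + 2)^2*(h - 2)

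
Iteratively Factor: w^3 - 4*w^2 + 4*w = (w)*(w^2 - 4*w + 4) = w*(w - 2)*(w - 2)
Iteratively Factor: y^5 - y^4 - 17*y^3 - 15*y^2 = (y + 3)*(y^4 - 4*y^3 - 5*y^2) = y*(y + 3)*(y^3 - 4*y^2 - 5*y) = y*(y + 1)*(y + 3)*(y^2 - 5*y) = y*(y - 5)*(y + 1)*(y + 3)*(y)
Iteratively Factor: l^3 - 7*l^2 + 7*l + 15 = (l - 5)*(l^2 - 2*l - 3) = (l - 5)*(l + 1)*(l - 3)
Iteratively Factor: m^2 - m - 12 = (m - 4)*(m + 3)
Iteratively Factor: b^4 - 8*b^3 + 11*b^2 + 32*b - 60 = (b - 2)*(b^3 - 6*b^2 - b + 30) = (b - 2)*(b + 2)*(b^2 - 8*b + 15) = (b - 5)*(b - 2)*(b + 2)*(b - 3)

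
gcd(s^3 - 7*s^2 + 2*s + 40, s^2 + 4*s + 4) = s + 2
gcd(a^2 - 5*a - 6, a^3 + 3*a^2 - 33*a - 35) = a + 1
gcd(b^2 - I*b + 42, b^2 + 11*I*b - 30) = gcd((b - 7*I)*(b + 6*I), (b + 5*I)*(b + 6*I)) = b + 6*I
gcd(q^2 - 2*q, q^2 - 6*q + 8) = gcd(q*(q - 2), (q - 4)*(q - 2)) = q - 2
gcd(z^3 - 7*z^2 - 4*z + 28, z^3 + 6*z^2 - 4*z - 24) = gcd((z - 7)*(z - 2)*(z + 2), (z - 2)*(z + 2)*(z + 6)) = z^2 - 4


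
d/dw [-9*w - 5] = -9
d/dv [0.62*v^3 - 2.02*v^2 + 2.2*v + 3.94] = 1.86*v^2 - 4.04*v + 2.2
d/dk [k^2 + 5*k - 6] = 2*k + 5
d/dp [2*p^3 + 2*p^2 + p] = 6*p^2 + 4*p + 1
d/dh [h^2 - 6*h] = 2*h - 6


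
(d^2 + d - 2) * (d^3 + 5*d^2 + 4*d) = d^5 + 6*d^4 + 7*d^3 - 6*d^2 - 8*d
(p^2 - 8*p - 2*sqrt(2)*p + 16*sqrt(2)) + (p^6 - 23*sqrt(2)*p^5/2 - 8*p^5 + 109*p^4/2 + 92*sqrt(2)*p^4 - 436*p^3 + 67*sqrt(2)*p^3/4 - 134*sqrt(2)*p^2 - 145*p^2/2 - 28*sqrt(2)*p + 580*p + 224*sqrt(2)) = p^6 - 23*sqrt(2)*p^5/2 - 8*p^5 + 109*p^4/2 + 92*sqrt(2)*p^4 - 436*p^3 + 67*sqrt(2)*p^3/4 - 134*sqrt(2)*p^2 - 143*p^2/2 - 30*sqrt(2)*p + 572*p + 240*sqrt(2)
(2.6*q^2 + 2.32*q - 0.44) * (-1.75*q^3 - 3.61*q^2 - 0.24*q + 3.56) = -4.55*q^5 - 13.446*q^4 - 8.2292*q^3 + 10.2876*q^2 + 8.3648*q - 1.5664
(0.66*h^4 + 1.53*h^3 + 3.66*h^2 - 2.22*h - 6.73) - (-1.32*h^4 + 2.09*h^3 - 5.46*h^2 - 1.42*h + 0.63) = 1.98*h^4 - 0.56*h^3 + 9.12*h^2 - 0.8*h - 7.36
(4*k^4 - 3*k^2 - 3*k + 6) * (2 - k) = -4*k^5 + 8*k^4 + 3*k^3 - 3*k^2 - 12*k + 12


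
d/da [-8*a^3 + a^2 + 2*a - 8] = -24*a^2 + 2*a + 2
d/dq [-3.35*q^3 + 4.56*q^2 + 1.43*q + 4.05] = -10.05*q^2 + 9.12*q + 1.43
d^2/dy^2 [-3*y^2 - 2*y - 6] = -6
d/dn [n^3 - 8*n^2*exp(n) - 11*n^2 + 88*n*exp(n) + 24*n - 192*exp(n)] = -8*n^2*exp(n) + 3*n^2 + 72*n*exp(n) - 22*n - 104*exp(n) + 24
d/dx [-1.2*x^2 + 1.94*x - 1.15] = 1.94 - 2.4*x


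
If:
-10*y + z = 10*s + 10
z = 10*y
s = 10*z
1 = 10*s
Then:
No Solution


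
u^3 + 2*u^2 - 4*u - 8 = (u - 2)*(u + 2)^2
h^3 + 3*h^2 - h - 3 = (h - 1)*(h + 1)*(h + 3)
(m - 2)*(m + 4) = m^2 + 2*m - 8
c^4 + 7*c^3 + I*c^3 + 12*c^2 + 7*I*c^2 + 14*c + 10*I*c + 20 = (c + 2)*(c + 5)*(c - I)*(c + 2*I)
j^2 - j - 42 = (j - 7)*(j + 6)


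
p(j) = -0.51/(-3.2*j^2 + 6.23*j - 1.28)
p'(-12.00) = 0.00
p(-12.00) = 0.00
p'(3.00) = -0.05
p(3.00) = 0.04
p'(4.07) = -0.01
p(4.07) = 0.02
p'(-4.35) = 0.00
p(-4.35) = 0.01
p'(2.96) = -0.05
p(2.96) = 0.05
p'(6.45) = -0.00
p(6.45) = 0.01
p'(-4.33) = 0.00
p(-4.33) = 0.01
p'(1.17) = -0.24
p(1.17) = -0.31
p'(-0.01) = 1.78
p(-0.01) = 0.38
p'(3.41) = -0.03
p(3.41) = 0.03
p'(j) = -0.51*(6.4*j - 6.23)/(-3.2*j^2 + 6.23*j - 1.28)^2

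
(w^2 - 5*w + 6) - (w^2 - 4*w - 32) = 38 - w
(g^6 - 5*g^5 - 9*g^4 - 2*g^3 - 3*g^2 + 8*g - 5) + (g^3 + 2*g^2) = g^6 - 5*g^5 - 9*g^4 - g^3 - g^2 + 8*g - 5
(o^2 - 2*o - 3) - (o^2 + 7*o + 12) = -9*o - 15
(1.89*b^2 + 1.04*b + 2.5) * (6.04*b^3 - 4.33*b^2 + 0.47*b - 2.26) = 11.4156*b^5 - 1.9021*b^4 + 11.4851*b^3 - 14.6076*b^2 - 1.1754*b - 5.65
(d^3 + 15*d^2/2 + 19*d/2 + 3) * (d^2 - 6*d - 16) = d^5 + 3*d^4/2 - 103*d^3/2 - 174*d^2 - 170*d - 48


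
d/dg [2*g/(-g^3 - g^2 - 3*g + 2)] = 2*(2*g^3 + g^2 + 2)/(g^6 + 2*g^5 + 7*g^4 + 2*g^3 + 5*g^2 - 12*g + 4)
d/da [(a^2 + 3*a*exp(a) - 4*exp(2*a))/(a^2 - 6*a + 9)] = (3*a^2*exp(a) - 8*a*exp(2*a) - 12*a*exp(a) - 6*a + 32*exp(2*a) - 9*exp(a))/(a^3 - 9*a^2 + 27*a - 27)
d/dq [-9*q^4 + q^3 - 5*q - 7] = -36*q^3 + 3*q^2 - 5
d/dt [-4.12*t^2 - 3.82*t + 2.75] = -8.24*t - 3.82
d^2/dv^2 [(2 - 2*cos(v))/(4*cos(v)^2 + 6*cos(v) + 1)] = 2*(36*(1 - cos(2*v))^2*cos(v) - 22*(1 - cos(2*v))^2 + 71*cos(v) - 53*cos(2*v) - 8*cos(5*v) + 111)/(6*cos(v) + 2*cos(2*v) + 3)^3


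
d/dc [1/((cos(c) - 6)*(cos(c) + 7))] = (sin(c) + sin(2*c))/((cos(c) - 6)^2*(cos(c) + 7)^2)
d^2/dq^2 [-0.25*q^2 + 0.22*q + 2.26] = -0.500000000000000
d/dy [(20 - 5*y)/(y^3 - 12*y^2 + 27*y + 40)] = 5*(-y^3 + 12*y^2 - 27*y + 3*(y - 4)*(y^2 - 8*y + 9) - 40)/(y^3 - 12*y^2 + 27*y + 40)^2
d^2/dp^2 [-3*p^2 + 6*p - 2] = -6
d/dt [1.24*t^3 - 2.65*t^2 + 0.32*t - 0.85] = 3.72*t^2 - 5.3*t + 0.32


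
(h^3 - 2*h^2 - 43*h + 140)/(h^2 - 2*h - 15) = (h^2 + 3*h - 28)/(h + 3)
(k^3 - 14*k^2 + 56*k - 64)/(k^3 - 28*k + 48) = (k - 8)/(k + 6)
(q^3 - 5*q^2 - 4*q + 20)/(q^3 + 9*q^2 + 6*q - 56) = (q^2 - 3*q - 10)/(q^2 + 11*q + 28)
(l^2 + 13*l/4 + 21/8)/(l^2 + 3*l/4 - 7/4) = (l + 3/2)/(l - 1)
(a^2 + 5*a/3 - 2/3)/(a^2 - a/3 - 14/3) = (3*a - 1)/(3*a - 7)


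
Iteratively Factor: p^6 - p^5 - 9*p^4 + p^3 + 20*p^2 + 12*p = (p + 1)*(p^5 - 2*p^4 - 7*p^3 + 8*p^2 + 12*p) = (p - 2)*(p + 1)*(p^4 - 7*p^2 - 6*p) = (p - 2)*(p + 1)*(p + 2)*(p^3 - 2*p^2 - 3*p) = (p - 2)*(p + 1)^2*(p + 2)*(p^2 - 3*p) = p*(p - 2)*(p + 1)^2*(p + 2)*(p - 3)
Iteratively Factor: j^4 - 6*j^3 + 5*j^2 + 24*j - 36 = (j - 2)*(j^3 - 4*j^2 - 3*j + 18) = (j - 2)*(j + 2)*(j^2 - 6*j + 9) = (j - 3)*(j - 2)*(j + 2)*(j - 3)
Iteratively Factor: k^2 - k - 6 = (k - 3)*(k + 2)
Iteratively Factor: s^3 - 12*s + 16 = (s - 2)*(s^2 + 2*s - 8) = (s - 2)^2*(s + 4)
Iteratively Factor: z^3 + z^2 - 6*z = (z + 3)*(z^2 - 2*z) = z*(z + 3)*(z - 2)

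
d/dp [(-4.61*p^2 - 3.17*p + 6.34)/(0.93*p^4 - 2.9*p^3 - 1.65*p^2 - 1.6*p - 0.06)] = (8.5746*p^5 - 4.5247*p^4 - 41.9708*p^3 + 57.3035*p^2 + 21.4752*p + 10.3342)/(0.8649*p^8 - 5.394*p^7 + 5.341*p^6 + 6.594*p^5 + 11.8909*p^4 + 5.628*p^3 + 2.758*p^2 + 0.192*p + 0.0036)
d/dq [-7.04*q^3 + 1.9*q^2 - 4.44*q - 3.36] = -21.12*q^2 + 3.8*q - 4.44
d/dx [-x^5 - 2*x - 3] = -5*x^4 - 2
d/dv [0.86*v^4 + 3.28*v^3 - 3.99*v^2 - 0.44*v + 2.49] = 3.44*v^3 + 9.84*v^2 - 7.98*v - 0.44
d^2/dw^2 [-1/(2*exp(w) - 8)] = (-exp(w) - 4)*exp(w)/(2*(exp(w) - 4)^3)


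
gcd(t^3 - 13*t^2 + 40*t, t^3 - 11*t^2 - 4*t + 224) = t - 8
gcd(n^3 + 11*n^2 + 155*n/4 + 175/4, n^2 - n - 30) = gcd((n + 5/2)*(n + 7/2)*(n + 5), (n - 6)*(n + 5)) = n + 5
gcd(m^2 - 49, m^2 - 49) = m^2 - 49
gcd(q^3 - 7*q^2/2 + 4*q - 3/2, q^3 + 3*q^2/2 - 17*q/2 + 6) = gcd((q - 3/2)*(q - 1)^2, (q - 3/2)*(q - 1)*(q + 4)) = q^2 - 5*q/2 + 3/2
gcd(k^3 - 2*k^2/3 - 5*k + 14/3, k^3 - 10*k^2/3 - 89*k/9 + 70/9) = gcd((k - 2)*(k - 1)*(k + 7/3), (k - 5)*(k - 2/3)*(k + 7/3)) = k + 7/3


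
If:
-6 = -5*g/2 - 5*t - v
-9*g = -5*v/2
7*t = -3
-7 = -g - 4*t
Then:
No Solution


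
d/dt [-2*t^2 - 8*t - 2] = -4*t - 8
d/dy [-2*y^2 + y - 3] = 1 - 4*y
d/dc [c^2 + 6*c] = 2*c + 6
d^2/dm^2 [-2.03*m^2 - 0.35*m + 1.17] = -4.06000000000000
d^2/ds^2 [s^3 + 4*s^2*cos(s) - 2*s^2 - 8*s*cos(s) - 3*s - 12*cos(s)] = -4*s^2*cos(s) - 16*s*sin(s) + 8*s*cos(s) + 6*s + 16*sin(s) + 20*cos(s) - 4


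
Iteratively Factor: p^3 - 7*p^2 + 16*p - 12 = (p - 2)*(p^2 - 5*p + 6) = (p - 2)^2*(p - 3)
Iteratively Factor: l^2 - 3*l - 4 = (l - 4)*(l + 1)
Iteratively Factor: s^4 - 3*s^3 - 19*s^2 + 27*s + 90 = (s - 3)*(s^3 - 19*s - 30) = (s - 3)*(s + 3)*(s^2 - 3*s - 10) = (s - 5)*(s - 3)*(s + 3)*(s + 2)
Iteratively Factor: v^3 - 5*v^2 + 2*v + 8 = (v + 1)*(v^2 - 6*v + 8) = (v - 2)*(v + 1)*(v - 4)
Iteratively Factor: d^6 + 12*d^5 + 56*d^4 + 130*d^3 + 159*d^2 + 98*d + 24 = (d + 1)*(d^5 + 11*d^4 + 45*d^3 + 85*d^2 + 74*d + 24) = (d + 1)^2*(d^4 + 10*d^3 + 35*d^2 + 50*d + 24) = (d + 1)^2*(d + 4)*(d^3 + 6*d^2 + 11*d + 6) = (d + 1)^2*(d + 3)*(d + 4)*(d^2 + 3*d + 2) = (d + 1)^3*(d + 3)*(d + 4)*(d + 2)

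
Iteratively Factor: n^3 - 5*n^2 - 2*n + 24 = (n - 3)*(n^2 - 2*n - 8) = (n - 4)*(n - 3)*(n + 2)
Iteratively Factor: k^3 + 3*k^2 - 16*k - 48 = (k + 4)*(k^2 - k - 12) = (k + 3)*(k + 4)*(k - 4)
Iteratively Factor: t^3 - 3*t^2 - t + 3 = (t + 1)*(t^2 - 4*t + 3) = (t - 1)*(t + 1)*(t - 3)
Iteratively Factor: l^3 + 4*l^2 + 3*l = (l + 3)*(l^2 + l) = l*(l + 3)*(l + 1)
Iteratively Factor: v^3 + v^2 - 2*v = (v + 2)*(v^2 - v) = (v - 1)*(v + 2)*(v)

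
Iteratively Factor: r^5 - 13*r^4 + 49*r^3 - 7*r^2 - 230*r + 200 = (r + 2)*(r^4 - 15*r^3 + 79*r^2 - 165*r + 100) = (r - 1)*(r + 2)*(r^3 - 14*r^2 + 65*r - 100) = (r - 4)*(r - 1)*(r + 2)*(r^2 - 10*r + 25) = (r - 5)*(r - 4)*(r - 1)*(r + 2)*(r - 5)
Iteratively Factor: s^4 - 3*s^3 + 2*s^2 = (s - 1)*(s^3 - 2*s^2) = s*(s - 1)*(s^2 - 2*s) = s^2*(s - 1)*(s - 2)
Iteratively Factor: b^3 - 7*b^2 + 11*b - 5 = (b - 1)*(b^2 - 6*b + 5) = (b - 5)*(b - 1)*(b - 1)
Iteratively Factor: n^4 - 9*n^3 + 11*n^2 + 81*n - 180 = (n - 4)*(n^3 - 5*n^2 - 9*n + 45) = (n - 4)*(n + 3)*(n^2 - 8*n + 15) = (n - 4)*(n - 3)*(n + 3)*(n - 5)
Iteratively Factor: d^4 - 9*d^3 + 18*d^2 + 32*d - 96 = (d - 4)*(d^3 - 5*d^2 - 2*d + 24) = (d - 4)*(d + 2)*(d^2 - 7*d + 12) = (d - 4)*(d - 3)*(d + 2)*(d - 4)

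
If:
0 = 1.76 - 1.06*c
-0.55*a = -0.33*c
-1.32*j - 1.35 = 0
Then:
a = 1.00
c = 1.66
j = -1.02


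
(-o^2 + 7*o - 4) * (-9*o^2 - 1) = 9*o^4 - 63*o^3 + 37*o^2 - 7*o + 4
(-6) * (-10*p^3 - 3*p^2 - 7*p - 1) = 60*p^3 + 18*p^2 + 42*p + 6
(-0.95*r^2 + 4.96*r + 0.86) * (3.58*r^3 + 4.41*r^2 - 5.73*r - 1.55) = -3.401*r^5 + 13.5673*r^4 + 30.3959*r^3 - 23.1557*r^2 - 12.6158*r - 1.333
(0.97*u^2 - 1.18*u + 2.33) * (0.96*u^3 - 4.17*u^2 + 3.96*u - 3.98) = 0.9312*u^5 - 5.1777*u^4 + 10.9986*u^3 - 18.2495*u^2 + 13.9232*u - 9.2734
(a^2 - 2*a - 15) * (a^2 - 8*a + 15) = a^4 - 10*a^3 + 16*a^2 + 90*a - 225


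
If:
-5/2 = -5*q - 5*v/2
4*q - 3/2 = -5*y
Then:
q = 3/8 - 5*y/4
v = 5*y/2 + 1/4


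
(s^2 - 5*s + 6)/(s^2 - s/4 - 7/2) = 4*(s - 3)/(4*s + 7)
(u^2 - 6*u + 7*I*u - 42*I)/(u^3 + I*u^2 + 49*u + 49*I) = (u - 6)/(u^2 - 6*I*u + 7)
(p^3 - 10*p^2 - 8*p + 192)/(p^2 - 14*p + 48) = p + 4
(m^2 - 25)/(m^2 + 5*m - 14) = (m^2 - 25)/(m^2 + 5*m - 14)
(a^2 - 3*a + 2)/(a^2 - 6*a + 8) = (a - 1)/(a - 4)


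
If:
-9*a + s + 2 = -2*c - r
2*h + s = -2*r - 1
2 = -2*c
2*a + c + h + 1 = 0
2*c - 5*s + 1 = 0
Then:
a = -3/35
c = -1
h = 6/35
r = -4/7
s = -1/5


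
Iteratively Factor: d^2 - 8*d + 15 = (d - 3)*(d - 5)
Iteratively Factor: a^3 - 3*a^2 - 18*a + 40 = (a + 4)*(a^2 - 7*a + 10) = (a - 2)*(a + 4)*(a - 5)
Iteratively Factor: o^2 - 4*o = (o)*(o - 4)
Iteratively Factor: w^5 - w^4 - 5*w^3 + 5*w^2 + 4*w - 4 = (w - 2)*(w^4 + w^3 - 3*w^2 - w + 2) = (w - 2)*(w + 2)*(w^3 - w^2 - w + 1) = (w - 2)*(w - 1)*(w + 2)*(w^2 - 1) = (w - 2)*(w - 1)^2*(w + 2)*(w + 1)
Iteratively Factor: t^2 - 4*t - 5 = (t + 1)*(t - 5)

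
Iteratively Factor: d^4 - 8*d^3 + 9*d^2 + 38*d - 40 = (d - 5)*(d^3 - 3*d^2 - 6*d + 8) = (d - 5)*(d + 2)*(d^2 - 5*d + 4) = (d - 5)*(d - 4)*(d + 2)*(d - 1)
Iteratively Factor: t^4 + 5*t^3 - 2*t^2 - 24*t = (t + 4)*(t^3 + t^2 - 6*t) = (t - 2)*(t + 4)*(t^2 + 3*t) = (t - 2)*(t + 3)*(t + 4)*(t)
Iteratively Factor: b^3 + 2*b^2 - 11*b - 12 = (b + 4)*(b^2 - 2*b - 3) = (b + 1)*(b + 4)*(b - 3)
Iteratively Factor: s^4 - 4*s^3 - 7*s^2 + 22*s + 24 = (s + 1)*(s^3 - 5*s^2 - 2*s + 24) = (s - 3)*(s + 1)*(s^2 - 2*s - 8) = (s - 3)*(s + 1)*(s + 2)*(s - 4)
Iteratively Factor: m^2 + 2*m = (m)*(m + 2)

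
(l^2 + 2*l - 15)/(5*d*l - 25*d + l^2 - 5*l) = (l^2 + 2*l - 15)/(5*d*l - 25*d + l^2 - 5*l)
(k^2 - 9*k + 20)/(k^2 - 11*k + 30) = (k - 4)/(k - 6)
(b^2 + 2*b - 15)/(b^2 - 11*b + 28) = (b^2 + 2*b - 15)/(b^2 - 11*b + 28)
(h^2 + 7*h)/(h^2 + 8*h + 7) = h/(h + 1)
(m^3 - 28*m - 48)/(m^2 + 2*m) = m - 2 - 24/m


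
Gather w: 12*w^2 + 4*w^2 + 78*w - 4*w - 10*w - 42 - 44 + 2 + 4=16*w^2 + 64*w - 80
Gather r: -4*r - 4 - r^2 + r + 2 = -r^2 - 3*r - 2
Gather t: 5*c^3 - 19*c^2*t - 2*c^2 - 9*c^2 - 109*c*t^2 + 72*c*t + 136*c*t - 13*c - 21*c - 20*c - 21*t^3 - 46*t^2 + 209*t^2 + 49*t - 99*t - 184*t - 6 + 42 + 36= 5*c^3 - 11*c^2 - 54*c - 21*t^3 + t^2*(163 - 109*c) + t*(-19*c^2 + 208*c - 234) + 72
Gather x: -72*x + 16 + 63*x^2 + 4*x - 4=63*x^2 - 68*x + 12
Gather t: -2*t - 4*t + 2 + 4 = 6 - 6*t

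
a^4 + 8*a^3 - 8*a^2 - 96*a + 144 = (a - 2)^2*(a + 6)^2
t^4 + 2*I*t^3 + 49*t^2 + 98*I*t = t*(t - 7*I)*(t + 2*I)*(t + 7*I)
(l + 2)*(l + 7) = l^2 + 9*l + 14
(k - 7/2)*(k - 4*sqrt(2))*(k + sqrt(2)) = k^3 - 3*sqrt(2)*k^2 - 7*k^2/2 - 8*k + 21*sqrt(2)*k/2 + 28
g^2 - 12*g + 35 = (g - 7)*(g - 5)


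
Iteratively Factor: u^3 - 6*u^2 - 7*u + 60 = (u - 4)*(u^2 - 2*u - 15) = (u - 4)*(u + 3)*(u - 5)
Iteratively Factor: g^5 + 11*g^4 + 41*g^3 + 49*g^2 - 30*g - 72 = (g + 4)*(g^4 + 7*g^3 + 13*g^2 - 3*g - 18) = (g + 2)*(g + 4)*(g^3 + 5*g^2 + 3*g - 9) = (g + 2)*(g + 3)*(g + 4)*(g^2 + 2*g - 3) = (g + 2)*(g + 3)^2*(g + 4)*(g - 1)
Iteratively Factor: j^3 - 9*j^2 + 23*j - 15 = (j - 3)*(j^2 - 6*j + 5) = (j - 3)*(j - 1)*(j - 5)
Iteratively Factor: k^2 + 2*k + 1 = (k + 1)*(k + 1)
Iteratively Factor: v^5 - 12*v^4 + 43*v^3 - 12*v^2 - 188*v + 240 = (v - 4)*(v^4 - 8*v^3 + 11*v^2 + 32*v - 60) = (v - 5)*(v - 4)*(v^3 - 3*v^2 - 4*v + 12) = (v - 5)*(v - 4)*(v + 2)*(v^2 - 5*v + 6) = (v - 5)*(v - 4)*(v - 3)*(v + 2)*(v - 2)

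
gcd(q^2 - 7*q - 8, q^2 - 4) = 1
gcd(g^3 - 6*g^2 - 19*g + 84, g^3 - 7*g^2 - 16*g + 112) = g^2 - 3*g - 28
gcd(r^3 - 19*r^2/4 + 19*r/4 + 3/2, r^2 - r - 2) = r - 2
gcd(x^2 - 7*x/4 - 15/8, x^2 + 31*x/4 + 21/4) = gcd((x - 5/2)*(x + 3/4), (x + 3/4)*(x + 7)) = x + 3/4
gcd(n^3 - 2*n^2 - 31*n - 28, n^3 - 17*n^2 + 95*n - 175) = n - 7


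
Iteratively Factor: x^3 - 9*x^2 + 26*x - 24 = (x - 4)*(x^2 - 5*x + 6) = (x - 4)*(x - 2)*(x - 3)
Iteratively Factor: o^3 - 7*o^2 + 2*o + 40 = (o + 2)*(o^2 - 9*o + 20) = (o - 5)*(o + 2)*(o - 4)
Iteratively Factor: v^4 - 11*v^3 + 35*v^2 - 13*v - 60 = (v + 1)*(v^3 - 12*v^2 + 47*v - 60) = (v - 5)*(v + 1)*(v^2 - 7*v + 12) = (v - 5)*(v - 4)*(v + 1)*(v - 3)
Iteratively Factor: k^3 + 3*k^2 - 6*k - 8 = (k + 1)*(k^2 + 2*k - 8) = (k + 1)*(k + 4)*(k - 2)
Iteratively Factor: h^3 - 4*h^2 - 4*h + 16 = (h + 2)*(h^2 - 6*h + 8) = (h - 4)*(h + 2)*(h - 2)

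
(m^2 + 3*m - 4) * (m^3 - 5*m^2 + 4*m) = m^5 - 2*m^4 - 15*m^3 + 32*m^2 - 16*m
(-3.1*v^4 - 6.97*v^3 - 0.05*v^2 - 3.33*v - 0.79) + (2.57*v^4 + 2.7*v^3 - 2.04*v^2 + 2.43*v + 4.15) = -0.53*v^4 - 4.27*v^3 - 2.09*v^2 - 0.9*v + 3.36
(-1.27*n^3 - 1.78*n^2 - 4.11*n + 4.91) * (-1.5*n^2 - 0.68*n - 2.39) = 1.905*n^5 + 3.5336*n^4 + 10.4107*n^3 - 0.316*n^2 + 6.4841*n - 11.7349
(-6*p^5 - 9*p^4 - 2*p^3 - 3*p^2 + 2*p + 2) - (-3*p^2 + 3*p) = -6*p^5 - 9*p^4 - 2*p^3 - p + 2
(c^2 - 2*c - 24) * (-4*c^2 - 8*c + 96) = -4*c^4 + 208*c^2 - 2304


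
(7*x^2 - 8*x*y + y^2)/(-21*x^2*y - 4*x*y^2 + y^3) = (-x + y)/(y*(3*x + y))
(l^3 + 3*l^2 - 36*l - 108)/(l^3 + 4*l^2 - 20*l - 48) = (l^2 - 3*l - 18)/(l^2 - 2*l - 8)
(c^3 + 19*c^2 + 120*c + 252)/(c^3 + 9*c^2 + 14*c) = (c^2 + 12*c + 36)/(c*(c + 2))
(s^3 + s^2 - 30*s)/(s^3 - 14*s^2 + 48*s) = (s^2 + s - 30)/(s^2 - 14*s + 48)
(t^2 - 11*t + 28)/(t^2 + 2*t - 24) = (t - 7)/(t + 6)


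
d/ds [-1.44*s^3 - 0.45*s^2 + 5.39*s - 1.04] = -4.32*s^2 - 0.9*s + 5.39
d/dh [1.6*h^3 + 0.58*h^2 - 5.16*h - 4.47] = 4.8*h^2 + 1.16*h - 5.16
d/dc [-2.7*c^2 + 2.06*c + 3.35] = 2.06 - 5.4*c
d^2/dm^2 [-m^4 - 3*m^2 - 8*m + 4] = -12*m^2 - 6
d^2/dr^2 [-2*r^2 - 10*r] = -4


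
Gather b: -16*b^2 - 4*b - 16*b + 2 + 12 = -16*b^2 - 20*b + 14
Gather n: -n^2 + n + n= -n^2 + 2*n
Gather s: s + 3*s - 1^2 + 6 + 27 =4*s + 32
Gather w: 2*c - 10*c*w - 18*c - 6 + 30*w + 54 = -16*c + w*(30 - 10*c) + 48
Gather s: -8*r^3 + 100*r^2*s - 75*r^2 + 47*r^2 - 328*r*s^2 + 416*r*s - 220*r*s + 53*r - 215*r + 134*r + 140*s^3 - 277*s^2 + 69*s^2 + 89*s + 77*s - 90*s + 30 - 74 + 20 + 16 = -8*r^3 - 28*r^2 - 28*r + 140*s^3 + s^2*(-328*r - 208) + s*(100*r^2 + 196*r + 76) - 8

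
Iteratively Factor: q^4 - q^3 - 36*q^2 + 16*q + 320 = (q + 4)*(q^3 - 5*q^2 - 16*q + 80) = (q - 4)*(q + 4)*(q^2 - q - 20) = (q - 5)*(q - 4)*(q + 4)*(q + 4)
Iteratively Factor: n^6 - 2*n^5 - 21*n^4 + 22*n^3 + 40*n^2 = (n)*(n^5 - 2*n^4 - 21*n^3 + 22*n^2 + 40*n) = n*(n + 4)*(n^4 - 6*n^3 + 3*n^2 + 10*n) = n*(n - 5)*(n + 4)*(n^3 - n^2 - 2*n) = n*(n - 5)*(n + 1)*(n + 4)*(n^2 - 2*n) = n^2*(n - 5)*(n + 1)*(n + 4)*(n - 2)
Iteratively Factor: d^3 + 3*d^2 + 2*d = (d)*(d^2 + 3*d + 2) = d*(d + 2)*(d + 1)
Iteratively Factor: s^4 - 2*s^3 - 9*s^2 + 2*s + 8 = (s - 1)*(s^3 - s^2 - 10*s - 8) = (s - 4)*(s - 1)*(s^2 + 3*s + 2) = (s - 4)*(s - 1)*(s + 2)*(s + 1)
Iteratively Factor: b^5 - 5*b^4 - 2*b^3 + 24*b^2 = (b - 3)*(b^4 - 2*b^3 - 8*b^2) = (b - 4)*(b - 3)*(b^3 + 2*b^2) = (b - 4)*(b - 3)*(b + 2)*(b^2) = b*(b - 4)*(b - 3)*(b + 2)*(b)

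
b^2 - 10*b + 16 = (b - 8)*(b - 2)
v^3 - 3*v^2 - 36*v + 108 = (v - 6)*(v - 3)*(v + 6)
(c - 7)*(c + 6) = c^2 - c - 42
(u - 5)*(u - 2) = u^2 - 7*u + 10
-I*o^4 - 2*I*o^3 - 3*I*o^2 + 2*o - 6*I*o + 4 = (o + 2)*(o - 2*I)*(o + I)*(-I*o + 1)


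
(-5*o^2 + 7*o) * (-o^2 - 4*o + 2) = 5*o^4 + 13*o^3 - 38*o^2 + 14*o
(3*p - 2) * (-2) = 4 - 6*p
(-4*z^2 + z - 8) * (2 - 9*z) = 36*z^3 - 17*z^2 + 74*z - 16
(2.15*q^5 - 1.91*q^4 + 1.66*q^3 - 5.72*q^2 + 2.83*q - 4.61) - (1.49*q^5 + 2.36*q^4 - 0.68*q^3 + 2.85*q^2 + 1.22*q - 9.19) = 0.66*q^5 - 4.27*q^4 + 2.34*q^3 - 8.57*q^2 + 1.61*q + 4.58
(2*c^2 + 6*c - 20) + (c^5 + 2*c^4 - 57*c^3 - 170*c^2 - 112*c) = c^5 + 2*c^4 - 57*c^3 - 168*c^2 - 106*c - 20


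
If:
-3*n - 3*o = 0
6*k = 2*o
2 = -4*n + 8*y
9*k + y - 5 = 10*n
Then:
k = 19/150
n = -19/50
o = 19/50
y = 3/50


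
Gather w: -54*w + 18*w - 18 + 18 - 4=-36*w - 4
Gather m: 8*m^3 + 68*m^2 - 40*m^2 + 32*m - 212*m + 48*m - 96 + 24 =8*m^3 + 28*m^2 - 132*m - 72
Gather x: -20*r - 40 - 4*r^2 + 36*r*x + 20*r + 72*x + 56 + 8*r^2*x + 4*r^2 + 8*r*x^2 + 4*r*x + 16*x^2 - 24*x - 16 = x^2*(8*r + 16) + x*(8*r^2 + 40*r + 48)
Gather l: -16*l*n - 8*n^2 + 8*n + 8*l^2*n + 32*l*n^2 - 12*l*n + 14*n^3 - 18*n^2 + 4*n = 8*l^2*n + l*(32*n^2 - 28*n) + 14*n^3 - 26*n^2 + 12*n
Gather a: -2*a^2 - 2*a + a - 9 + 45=-2*a^2 - a + 36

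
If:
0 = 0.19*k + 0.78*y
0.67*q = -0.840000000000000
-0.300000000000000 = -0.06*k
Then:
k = 5.00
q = -1.25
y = -1.22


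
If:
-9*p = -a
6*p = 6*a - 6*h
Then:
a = 9*p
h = 8*p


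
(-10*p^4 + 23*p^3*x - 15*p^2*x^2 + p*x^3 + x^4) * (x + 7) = -10*p^4*x - 70*p^4 + 23*p^3*x^2 + 161*p^3*x - 15*p^2*x^3 - 105*p^2*x^2 + p*x^4 + 7*p*x^3 + x^5 + 7*x^4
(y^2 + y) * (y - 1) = y^3 - y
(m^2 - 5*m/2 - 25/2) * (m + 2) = m^3 - m^2/2 - 35*m/2 - 25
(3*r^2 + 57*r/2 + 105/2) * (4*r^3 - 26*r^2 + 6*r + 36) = 12*r^5 + 36*r^4 - 513*r^3 - 1086*r^2 + 1341*r + 1890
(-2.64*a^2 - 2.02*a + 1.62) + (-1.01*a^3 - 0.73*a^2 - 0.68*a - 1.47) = -1.01*a^3 - 3.37*a^2 - 2.7*a + 0.15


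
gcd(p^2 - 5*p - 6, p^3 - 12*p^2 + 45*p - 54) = p - 6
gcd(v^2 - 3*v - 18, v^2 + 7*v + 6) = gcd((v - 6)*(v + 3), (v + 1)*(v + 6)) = 1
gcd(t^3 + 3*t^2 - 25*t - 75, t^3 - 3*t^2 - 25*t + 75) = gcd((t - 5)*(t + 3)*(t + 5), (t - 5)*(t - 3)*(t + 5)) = t^2 - 25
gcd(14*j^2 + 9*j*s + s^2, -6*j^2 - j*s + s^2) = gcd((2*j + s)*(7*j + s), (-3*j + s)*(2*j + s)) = 2*j + s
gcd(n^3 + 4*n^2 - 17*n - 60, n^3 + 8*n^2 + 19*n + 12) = n + 3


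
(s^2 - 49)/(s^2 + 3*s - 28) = (s - 7)/(s - 4)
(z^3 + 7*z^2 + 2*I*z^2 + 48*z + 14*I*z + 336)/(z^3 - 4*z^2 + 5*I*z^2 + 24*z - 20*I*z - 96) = (z^2 + z*(7 - 6*I) - 42*I)/(z^2 - z*(4 + 3*I) + 12*I)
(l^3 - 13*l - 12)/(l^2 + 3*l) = l - 3 - 4/l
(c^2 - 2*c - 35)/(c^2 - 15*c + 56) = (c + 5)/(c - 8)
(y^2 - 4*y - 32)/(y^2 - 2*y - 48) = (y + 4)/(y + 6)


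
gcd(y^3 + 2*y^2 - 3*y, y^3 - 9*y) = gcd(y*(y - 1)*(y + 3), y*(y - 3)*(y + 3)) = y^2 + 3*y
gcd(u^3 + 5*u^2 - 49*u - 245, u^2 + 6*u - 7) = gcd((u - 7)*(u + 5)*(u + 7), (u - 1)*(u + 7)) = u + 7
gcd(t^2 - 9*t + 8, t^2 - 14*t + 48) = t - 8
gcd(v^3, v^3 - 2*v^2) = v^2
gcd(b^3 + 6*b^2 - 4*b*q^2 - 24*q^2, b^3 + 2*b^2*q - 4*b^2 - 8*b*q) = b + 2*q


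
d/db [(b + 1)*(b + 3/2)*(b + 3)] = 3*b^2 + 11*b + 9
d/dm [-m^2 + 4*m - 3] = 4 - 2*m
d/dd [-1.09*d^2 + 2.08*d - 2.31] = 2.08 - 2.18*d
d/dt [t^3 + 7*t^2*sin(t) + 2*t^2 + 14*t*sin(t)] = 7*t^2*cos(t) + 3*t^2 + 14*sqrt(2)*t*sin(t + pi/4) + 4*t + 14*sin(t)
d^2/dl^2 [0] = 0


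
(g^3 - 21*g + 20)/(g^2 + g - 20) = g - 1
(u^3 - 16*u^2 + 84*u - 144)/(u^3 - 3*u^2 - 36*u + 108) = (u^2 - 10*u + 24)/(u^2 + 3*u - 18)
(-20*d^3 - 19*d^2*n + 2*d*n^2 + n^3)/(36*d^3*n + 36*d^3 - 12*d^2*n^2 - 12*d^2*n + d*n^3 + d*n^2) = (-20*d^3 - 19*d^2*n + 2*d*n^2 + n^3)/(d*(36*d^2*n + 36*d^2 - 12*d*n^2 - 12*d*n + n^3 + n^2))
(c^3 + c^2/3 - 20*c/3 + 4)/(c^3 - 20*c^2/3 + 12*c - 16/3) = (c + 3)/(c - 4)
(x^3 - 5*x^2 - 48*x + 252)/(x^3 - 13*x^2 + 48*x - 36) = (x + 7)/(x - 1)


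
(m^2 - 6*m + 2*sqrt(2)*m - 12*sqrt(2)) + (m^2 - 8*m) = 2*m^2 - 14*m + 2*sqrt(2)*m - 12*sqrt(2)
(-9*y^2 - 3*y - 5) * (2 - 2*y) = 18*y^3 - 12*y^2 + 4*y - 10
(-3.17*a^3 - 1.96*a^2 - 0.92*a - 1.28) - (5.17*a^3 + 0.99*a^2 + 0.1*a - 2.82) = -8.34*a^3 - 2.95*a^2 - 1.02*a + 1.54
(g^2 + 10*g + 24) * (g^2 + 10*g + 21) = g^4 + 20*g^3 + 145*g^2 + 450*g + 504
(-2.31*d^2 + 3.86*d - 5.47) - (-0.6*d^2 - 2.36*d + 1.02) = -1.71*d^2 + 6.22*d - 6.49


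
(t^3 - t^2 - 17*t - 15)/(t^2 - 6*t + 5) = (t^2 + 4*t + 3)/(t - 1)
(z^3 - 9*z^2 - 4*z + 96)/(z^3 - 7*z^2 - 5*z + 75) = (z^2 - 12*z + 32)/(z^2 - 10*z + 25)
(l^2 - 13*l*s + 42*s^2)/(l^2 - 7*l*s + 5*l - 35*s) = (l - 6*s)/(l + 5)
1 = 1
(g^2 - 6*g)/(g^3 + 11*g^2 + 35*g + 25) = g*(g - 6)/(g^3 + 11*g^2 + 35*g + 25)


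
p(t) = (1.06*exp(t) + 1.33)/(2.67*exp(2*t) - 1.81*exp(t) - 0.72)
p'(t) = (1.06*exp(t) + 1.33)*(-5.34*exp(2*t) + 1.81*exp(t))/(2.67*exp(2*t) - 1.81*exp(t) - 0.72)^2 + 1.06*exp(t)/(2.67*exp(2*t) - 1.81*exp(t) - 0.72) = (-2.8302*exp(2*t) - 7.1022*exp(t) + 1.6441)*exp(t)/(7.1289*exp(4*t) - 9.6654*exp(3*t) - 0.5687*exp(2*t) + 2.6064*exp(t) + 0.5184)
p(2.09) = 0.06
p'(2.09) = -0.08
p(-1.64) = -1.58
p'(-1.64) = 0.03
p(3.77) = 0.01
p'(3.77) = -0.01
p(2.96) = 0.02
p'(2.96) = -0.02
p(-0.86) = -1.76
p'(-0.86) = -0.78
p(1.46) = 0.14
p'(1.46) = -0.21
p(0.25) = 1.98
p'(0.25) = -8.45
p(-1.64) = -1.58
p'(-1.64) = 0.03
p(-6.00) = -1.84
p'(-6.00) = 0.01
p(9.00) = 0.00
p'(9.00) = 0.00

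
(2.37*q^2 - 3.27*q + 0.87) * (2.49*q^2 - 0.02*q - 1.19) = 5.9013*q^4 - 8.1897*q^3 - 0.5886*q^2 + 3.8739*q - 1.0353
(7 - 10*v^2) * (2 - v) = 10*v^3 - 20*v^2 - 7*v + 14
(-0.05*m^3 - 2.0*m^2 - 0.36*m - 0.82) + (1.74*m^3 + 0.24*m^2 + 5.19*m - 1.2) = 1.69*m^3 - 1.76*m^2 + 4.83*m - 2.02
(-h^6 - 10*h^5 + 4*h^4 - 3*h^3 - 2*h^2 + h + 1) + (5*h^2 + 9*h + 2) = -h^6 - 10*h^5 + 4*h^4 - 3*h^3 + 3*h^2 + 10*h + 3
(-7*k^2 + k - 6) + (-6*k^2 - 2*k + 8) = -13*k^2 - k + 2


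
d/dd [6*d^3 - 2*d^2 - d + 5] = 18*d^2 - 4*d - 1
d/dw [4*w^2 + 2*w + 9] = 8*w + 2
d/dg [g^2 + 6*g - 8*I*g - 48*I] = 2*g + 6 - 8*I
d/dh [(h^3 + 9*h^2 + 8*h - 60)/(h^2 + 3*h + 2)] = (h^4 + 6*h^3 + 25*h^2 + 156*h + 196)/(h^4 + 6*h^3 + 13*h^2 + 12*h + 4)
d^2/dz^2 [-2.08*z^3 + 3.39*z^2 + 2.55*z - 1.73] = 6.78 - 12.48*z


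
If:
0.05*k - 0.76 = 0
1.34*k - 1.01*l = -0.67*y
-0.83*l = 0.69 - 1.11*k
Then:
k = 15.20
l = 19.50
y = -1.01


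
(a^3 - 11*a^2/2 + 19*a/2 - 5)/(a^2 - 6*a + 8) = (2*a^2 - 7*a + 5)/(2*(a - 4))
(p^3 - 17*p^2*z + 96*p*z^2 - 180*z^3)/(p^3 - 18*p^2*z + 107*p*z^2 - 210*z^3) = (-p + 6*z)/(-p + 7*z)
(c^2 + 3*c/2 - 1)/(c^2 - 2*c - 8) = (c - 1/2)/(c - 4)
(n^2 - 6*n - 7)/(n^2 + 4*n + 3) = (n - 7)/(n + 3)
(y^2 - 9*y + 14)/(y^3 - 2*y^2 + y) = (y^2 - 9*y + 14)/(y*(y^2 - 2*y + 1))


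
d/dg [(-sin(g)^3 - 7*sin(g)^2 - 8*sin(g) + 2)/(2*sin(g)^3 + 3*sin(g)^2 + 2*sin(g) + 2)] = (11*sin(g)^4 + 28*sin(g)^3 - 8*sin(g)^2 - 40*sin(g) - 20)*cos(g)/(2*sin(g)^3 + 3*sin(g)^2 + 2*sin(g) + 2)^2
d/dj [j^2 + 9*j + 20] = 2*j + 9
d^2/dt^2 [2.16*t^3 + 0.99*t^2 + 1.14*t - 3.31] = 12.96*t + 1.98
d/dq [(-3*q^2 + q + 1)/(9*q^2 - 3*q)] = (1 - 6*q)/(3*q^2*(9*q^2 - 6*q + 1))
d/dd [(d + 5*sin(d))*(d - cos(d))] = (d + 5*sin(d))*(sin(d) + 1) + (d - cos(d))*(5*cos(d) + 1)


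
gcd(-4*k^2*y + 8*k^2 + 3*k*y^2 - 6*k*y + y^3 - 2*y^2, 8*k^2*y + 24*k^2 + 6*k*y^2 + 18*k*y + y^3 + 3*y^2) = 4*k + y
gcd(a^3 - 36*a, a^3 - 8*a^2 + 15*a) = a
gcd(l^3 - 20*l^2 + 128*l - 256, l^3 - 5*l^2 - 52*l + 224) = l^2 - 12*l + 32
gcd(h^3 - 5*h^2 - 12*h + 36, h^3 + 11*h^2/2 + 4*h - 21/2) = h + 3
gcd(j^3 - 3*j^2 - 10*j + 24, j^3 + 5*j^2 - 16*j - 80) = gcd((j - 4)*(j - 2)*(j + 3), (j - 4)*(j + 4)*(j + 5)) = j - 4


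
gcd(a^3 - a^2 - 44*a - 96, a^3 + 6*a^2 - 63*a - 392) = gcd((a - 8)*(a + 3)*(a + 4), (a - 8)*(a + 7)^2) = a - 8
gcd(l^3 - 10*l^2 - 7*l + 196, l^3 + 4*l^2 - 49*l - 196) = l^2 - 3*l - 28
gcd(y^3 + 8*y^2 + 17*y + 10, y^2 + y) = y + 1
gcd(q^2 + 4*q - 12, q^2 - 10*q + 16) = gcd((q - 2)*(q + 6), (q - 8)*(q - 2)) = q - 2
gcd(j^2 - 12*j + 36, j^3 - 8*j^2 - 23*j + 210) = j - 6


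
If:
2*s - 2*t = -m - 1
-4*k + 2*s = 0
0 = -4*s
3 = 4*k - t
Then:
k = 0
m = -7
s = 0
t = -3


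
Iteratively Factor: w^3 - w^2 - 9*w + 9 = (w - 1)*(w^2 - 9) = (w - 1)*(w + 3)*(w - 3)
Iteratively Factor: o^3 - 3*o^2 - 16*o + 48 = (o - 3)*(o^2 - 16) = (o - 4)*(o - 3)*(o + 4)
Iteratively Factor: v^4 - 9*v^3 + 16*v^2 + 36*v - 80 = (v - 5)*(v^3 - 4*v^2 - 4*v + 16) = (v - 5)*(v - 4)*(v^2 - 4) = (v - 5)*(v - 4)*(v - 2)*(v + 2)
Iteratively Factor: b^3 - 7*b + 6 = (b - 2)*(b^2 + 2*b - 3) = (b - 2)*(b - 1)*(b + 3)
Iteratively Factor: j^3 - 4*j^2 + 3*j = (j - 1)*(j^2 - 3*j) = j*(j - 1)*(j - 3)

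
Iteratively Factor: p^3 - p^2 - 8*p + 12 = (p - 2)*(p^2 + p - 6) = (p - 2)^2*(p + 3)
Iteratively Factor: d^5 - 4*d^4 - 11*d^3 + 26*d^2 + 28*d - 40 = (d - 5)*(d^4 + d^3 - 6*d^2 - 4*d + 8) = (d - 5)*(d - 2)*(d^3 + 3*d^2 - 4) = (d - 5)*(d - 2)*(d + 2)*(d^2 + d - 2) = (d - 5)*(d - 2)*(d - 1)*(d + 2)*(d + 2)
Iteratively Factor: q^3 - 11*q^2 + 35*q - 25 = (q - 5)*(q^2 - 6*q + 5) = (q - 5)^2*(q - 1)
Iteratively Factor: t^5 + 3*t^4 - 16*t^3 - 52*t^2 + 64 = (t + 2)*(t^4 + t^3 - 18*t^2 - 16*t + 32) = (t - 1)*(t + 2)*(t^3 + 2*t^2 - 16*t - 32) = (t - 1)*(t + 2)*(t + 4)*(t^2 - 2*t - 8) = (t - 1)*(t + 2)^2*(t + 4)*(t - 4)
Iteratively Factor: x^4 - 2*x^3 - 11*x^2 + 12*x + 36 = (x + 2)*(x^3 - 4*x^2 - 3*x + 18) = (x - 3)*(x + 2)*(x^2 - x - 6) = (x - 3)*(x + 2)^2*(x - 3)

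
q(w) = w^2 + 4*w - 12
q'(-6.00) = -8.00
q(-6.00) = 0.00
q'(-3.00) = -2.00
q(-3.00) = -15.00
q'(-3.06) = -2.12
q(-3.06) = -14.88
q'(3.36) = 10.72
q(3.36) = 12.73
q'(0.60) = 5.20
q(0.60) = -9.24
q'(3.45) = 10.90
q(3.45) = 13.70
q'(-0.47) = 3.06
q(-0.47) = -13.66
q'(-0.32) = 3.36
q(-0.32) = -13.18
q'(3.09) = 10.18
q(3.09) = 9.91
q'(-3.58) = -3.16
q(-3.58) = -13.50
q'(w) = 2*w + 4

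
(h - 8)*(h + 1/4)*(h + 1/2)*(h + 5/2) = h^4 - 19*h^3/4 - 24*h^2 - 251*h/16 - 5/2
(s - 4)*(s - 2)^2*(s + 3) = s^4 - 5*s^3 - 4*s^2 + 44*s - 48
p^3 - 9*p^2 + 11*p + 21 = (p - 7)*(p - 3)*(p + 1)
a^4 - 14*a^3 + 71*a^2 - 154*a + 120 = (a - 5)*(a - 4)*(a - 3)*(a - 2)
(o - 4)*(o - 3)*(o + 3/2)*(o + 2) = o^4 - 7*o^3/2 - 19*o^2/2 + 21*o + 36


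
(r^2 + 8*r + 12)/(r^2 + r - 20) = (r^2 + 8*r + 12)/(r^2 + r - 20)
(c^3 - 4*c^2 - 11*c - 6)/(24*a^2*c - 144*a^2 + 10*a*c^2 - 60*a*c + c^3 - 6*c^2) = (c^2 + 2*c + 1)/(24*a^2 + 10*a*c + c^2)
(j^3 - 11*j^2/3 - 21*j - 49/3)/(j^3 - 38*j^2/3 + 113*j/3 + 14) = (3*j^2 + 10*j + 7)/(3*j^2 - 17*j - 6)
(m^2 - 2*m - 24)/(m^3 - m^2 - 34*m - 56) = (m - 6)/(m^2 - 5*m - 14)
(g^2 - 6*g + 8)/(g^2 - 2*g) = (g - 4)/g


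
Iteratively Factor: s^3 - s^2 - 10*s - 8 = (s - 4)*(s^2 + 3*s + 2) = (s - 4)*(s + 1)*(s + 2)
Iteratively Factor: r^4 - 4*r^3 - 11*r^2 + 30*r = (r + 3)*(r^3 - 7*r^2 + 10*r) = (r - 2)*(r + 3)*(r^2 - 5*r) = r*(r - 2)*(r + 3)*(r - 5)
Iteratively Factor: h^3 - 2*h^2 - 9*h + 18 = (h - 3)*(h^2 + h - 6) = (h - 3)*(h + 3)*(h - 2)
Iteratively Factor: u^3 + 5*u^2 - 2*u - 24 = (u + 4)*(u^2 + u - 6) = (u + 3)*(u + 4)*(u - 2)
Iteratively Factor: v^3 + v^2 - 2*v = (v - 1)*(v^2 + 2*v) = v*(v - 1)*(v + 2)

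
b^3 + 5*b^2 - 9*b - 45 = (b - 3)*(b + 3)*(b + 5)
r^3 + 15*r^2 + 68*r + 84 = (r + 2)*(r + 6)*(r + 7)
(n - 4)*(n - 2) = n^2 - 6*n + 8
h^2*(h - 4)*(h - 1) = h^4 - 5*h^3 + 4*h^2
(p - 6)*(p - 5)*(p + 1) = p^3 - 10*p^2 + 19*p + 30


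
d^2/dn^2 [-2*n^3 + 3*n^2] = 6 - 12*n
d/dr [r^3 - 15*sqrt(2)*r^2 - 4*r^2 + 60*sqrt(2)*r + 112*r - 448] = 3*r^2 - 30*sqrt(2)*r - 8*r + 60*sqrt(2) + 112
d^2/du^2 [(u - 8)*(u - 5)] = 2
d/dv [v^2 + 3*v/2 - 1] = 2*v + 3/2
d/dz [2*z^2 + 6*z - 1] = 4*z + 6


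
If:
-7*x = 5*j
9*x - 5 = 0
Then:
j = -7/9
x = 5/9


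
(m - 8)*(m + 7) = m^2 - m - 56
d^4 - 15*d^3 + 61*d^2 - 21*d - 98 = (d - 7)^2*(d - 2)*(d + 1)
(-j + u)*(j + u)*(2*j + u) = -2*j^3 - j^2*u + 2*j*u^2 + u^3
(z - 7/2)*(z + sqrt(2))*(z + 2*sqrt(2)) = z^3 - 7*z^2/2 + 3*sqrt(2)*z^2 - 21*sqrt(2)*z/2 + 4*z - 14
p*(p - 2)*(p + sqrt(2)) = p^3 - 2*p^2 + sqrt(2)*p^2 - 2*sqrt(2)*p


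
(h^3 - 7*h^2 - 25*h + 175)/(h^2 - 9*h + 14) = (h^2 - 25)/(h - 2)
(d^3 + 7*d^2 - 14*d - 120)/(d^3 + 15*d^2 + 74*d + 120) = (d - 4)/(d + 4)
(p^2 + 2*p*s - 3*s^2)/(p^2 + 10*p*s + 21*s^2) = (p - s)/(p + 7*s)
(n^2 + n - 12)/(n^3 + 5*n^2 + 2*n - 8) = (n - 3)/(n^2 + n - 2)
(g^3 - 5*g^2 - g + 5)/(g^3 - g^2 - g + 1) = (g - 5)/(g - 1)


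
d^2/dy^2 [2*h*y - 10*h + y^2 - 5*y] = 2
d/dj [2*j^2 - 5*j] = 4*j - 5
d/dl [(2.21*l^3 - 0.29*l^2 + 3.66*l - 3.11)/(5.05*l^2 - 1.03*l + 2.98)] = (11.1605*l^4 - 4.5526*l^3 + 1.5731*l^2 + 29.6826*l + 7.7035)/(25.5025*l^4 - 10.403*l^3 + 31.1589*l^2 - 6.1388*l + 8.8804)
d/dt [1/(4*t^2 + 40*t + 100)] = (-t - 5)/(2*(t^2 + 10*t + 25)^2)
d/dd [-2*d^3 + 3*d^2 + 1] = 6*d*(1 - d)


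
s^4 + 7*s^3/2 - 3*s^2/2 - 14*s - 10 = (s - 2)*(s + 1)*(s + 2)*(s + 5/2)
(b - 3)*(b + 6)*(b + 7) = b^3 + 10*b^2 + 3*b - 126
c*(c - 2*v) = c^2 - 2*c*v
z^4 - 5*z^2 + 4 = (z - 2)*(z - 1)*(z + 1)*(z + 2)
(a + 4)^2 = a^2 + 8*a + 16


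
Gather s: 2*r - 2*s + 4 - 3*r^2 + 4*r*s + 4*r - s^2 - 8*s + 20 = -3*r^2 + 6*r - s^2 + s*(4*r - 10) + 24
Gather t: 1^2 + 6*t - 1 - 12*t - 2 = -6*t - 2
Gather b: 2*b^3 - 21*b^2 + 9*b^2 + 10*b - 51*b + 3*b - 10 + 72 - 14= 2*b^3 - 12*b^2 - 38*b + 48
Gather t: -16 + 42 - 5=21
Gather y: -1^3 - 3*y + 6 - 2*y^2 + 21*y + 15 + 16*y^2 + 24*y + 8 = 14*y^2 + 42*y + 28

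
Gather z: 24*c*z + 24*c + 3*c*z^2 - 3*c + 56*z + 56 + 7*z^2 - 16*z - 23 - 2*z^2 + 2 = 21*c + z^2*(3*c + 5) + z*(24*c + 40) + 35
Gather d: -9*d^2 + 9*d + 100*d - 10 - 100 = -9*d^2 + 109*d - 110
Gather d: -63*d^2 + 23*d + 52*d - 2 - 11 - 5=-63*d^2 + 75*d - 18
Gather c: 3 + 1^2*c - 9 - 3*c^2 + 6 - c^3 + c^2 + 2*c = -c^3 - 2*c^2 + 3*c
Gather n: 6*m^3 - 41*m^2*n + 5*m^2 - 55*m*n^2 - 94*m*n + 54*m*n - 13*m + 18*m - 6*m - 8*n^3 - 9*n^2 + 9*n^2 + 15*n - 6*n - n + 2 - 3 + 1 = 6*m^3 + 5*m^2 - 55*m*n^2 - m - 8*n^3 + n*(-41*m^2 - 40*m + 8)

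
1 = 1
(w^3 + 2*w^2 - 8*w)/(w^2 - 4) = w*(w + 4)/(w + 2)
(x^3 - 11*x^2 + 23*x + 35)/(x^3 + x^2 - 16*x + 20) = (x^3 - 11*x^2 + 23*x + 35)/(x^3 + x^2 - 16*x + 20)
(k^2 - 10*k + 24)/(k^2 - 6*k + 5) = (k^2 - 10*k + 24)/(k^2 - 6*k + 5)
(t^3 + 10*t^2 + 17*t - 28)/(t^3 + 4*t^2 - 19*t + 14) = (t + 4)/(t - 2)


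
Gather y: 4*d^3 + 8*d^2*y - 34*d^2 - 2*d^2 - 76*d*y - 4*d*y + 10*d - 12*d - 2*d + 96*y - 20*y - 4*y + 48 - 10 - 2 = 4*d^3 - 36*d^2 - 4*d + y*(8*d^2 - 80*d + 72) + 36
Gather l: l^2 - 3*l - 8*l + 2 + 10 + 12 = l^2 - 11*l + 24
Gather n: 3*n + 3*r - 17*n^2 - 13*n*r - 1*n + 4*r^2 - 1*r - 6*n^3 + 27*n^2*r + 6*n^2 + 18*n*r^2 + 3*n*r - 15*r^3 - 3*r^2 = -6*n^3 + n^2*(27*r - 11) + n*(18*r^2 - 10*r + 2) - 15*r^3 + r^2 + 2*r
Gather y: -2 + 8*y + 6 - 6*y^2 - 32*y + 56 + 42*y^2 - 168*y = 36*y^2 - 192*y + 60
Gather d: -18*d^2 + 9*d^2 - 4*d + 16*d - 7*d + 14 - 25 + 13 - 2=-9*d^2 + 5*d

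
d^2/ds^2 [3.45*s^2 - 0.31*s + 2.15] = 6.90000000000000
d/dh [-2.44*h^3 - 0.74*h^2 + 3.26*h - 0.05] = -7.32*h^2 - 1.48*h + 3.26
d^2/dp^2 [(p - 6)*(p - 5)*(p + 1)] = 6*p - 20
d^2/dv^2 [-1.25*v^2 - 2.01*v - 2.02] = -2.50000000000000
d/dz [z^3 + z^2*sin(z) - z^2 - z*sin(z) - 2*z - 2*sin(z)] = z^2*cos(z) + 3*z^2 + 2*z*sin(z) - z*cos(z) - 2*z - sin(z) - 2*cos(z) - 2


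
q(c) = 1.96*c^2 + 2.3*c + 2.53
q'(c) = 3.92*c + 2.3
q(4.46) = 51.78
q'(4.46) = 19.78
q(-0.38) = 1.94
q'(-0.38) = 0.81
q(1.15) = 7.77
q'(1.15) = 6.81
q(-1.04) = 2.26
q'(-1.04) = -1.78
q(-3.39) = 17.26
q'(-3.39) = -10.99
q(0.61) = 4.66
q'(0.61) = 4.69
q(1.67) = 11.84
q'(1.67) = 8.85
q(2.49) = 20.41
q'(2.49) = 12.06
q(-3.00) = 13.27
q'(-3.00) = -9.46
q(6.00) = 86.89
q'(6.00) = 25.82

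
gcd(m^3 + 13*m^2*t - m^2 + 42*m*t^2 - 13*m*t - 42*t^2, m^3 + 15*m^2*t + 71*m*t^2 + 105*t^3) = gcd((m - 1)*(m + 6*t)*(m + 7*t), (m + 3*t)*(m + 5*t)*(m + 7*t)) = m + 7*t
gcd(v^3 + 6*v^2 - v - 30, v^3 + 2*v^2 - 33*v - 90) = v^2 + 8*v + 15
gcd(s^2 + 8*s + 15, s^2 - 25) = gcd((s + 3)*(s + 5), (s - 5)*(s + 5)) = s + 5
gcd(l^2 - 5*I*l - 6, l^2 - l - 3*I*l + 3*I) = l - 3*I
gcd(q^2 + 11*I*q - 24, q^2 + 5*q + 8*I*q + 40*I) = q + 8*I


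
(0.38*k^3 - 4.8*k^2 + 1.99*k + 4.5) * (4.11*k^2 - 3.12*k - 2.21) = 1.5618*k^5 - 20.9136*k^4 + 22.3151*k^3 + 22.8942*k^2 - 18.4379*k - 9.945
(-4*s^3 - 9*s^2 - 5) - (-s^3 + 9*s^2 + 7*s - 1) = -3*s^3 - 18*s^2 - 7*s - 4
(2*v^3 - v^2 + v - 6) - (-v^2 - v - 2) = 2*v^3 + 2*v - 4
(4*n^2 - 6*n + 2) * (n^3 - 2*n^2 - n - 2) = 4*n^5 - 14*n^4 + 10*n^3 - 6*n^2 + 10*n - 4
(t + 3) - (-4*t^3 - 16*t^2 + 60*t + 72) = 4*t^3 + 16*t^2 - 59*t - 69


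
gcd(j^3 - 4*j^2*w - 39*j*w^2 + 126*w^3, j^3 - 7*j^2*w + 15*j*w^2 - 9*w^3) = -j + 3*w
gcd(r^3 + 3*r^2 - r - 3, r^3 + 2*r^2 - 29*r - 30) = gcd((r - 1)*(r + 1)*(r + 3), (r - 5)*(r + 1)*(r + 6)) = r + 1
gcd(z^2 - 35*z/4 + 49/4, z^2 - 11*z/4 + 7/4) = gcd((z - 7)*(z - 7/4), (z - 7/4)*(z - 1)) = z - 7/4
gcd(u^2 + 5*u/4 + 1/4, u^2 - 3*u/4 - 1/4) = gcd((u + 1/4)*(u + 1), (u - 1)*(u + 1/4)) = u + 1/4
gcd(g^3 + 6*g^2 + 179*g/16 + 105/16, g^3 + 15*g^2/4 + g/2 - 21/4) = g^2 + 19*g/4 + 21/4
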